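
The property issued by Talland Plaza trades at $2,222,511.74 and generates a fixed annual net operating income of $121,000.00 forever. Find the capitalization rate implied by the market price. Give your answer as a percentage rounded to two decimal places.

5.44%

P = C/r ⇒ r = C/P = $121,000.00/$2,222,511.74 = 0.054443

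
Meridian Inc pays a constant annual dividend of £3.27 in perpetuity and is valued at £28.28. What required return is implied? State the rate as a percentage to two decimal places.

P = C/r ⇒ r = C/P = £3.27/£28.28 = 0.115629

11.56%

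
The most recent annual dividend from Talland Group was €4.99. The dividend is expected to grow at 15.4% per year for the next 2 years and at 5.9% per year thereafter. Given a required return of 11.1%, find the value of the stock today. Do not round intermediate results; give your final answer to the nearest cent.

€120.21

D_1 = 5.75846
D_2 = 6.64526
Terminal value at year 2: TV = D_2×(1+g_2)/(r−g_2) = 7.03733/0.052 = 135.33333
P_0 = D_1/(1+r)^1 + D_2/(1+r)^2 + TV/(1+r)^2
    = 5.18313 + 5.38374 + 109.64193 = 120.20880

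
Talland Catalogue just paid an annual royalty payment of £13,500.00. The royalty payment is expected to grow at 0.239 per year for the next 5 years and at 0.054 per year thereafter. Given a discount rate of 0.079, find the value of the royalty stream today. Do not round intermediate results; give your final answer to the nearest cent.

D_1 = 16726.50000
D_2 = 20724.13350
D_3 = 25677.20141
D_4 = 31814.05254
D_5 = 39417.61110
Terminal value at year 5: TV = D_5×(1+g_2)/(r−g_2) = 41546.16210/0.025 = 1661846.48399
P_0 = D_1/(1+r)^1 + D_2/(1+r)^2 + D_3/(1+r)^3 + D_4/(1+r)^4 + D_5/(1+r)^5 + TV/(1+r)^5
    = 15501.85357 + 17800.55289 + 20440.11588 + 23471.08765 + 26951.50843 + 1136275.59550 = 1240440.71392

£1240440.71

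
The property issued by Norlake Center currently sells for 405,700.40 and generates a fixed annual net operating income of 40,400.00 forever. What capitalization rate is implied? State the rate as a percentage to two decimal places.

9.96%

P = C/r ⇒ r = C/P = 40,400.00/405,700.40 = 0.099581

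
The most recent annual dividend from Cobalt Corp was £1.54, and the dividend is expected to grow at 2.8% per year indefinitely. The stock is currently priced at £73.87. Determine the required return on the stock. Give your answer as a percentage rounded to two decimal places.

D₁ = £1.54 × 1.028 = £1.5831
P = D₁/(r − g) ⇒ r = D₁/P + g = £1.5831/£73.87 + 0.028 = 0.021431 + 0.028 = 0.049431

4.94%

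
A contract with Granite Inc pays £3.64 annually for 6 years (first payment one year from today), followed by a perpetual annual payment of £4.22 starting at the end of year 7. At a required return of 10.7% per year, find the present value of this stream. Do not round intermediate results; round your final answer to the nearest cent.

PV of 6-year annuity: £3.64 × [1 − (1+0.107)^−6] / 0.107 = 15.53316
Perpetuity value at year 6: £4.22 / 0.107 = 39.43925
PV of perpetuity: 39.43925 / (1+0.107)^6 = 21.43103
Total PV = 15.53316 + 21.43103 = 36.96419

£36.96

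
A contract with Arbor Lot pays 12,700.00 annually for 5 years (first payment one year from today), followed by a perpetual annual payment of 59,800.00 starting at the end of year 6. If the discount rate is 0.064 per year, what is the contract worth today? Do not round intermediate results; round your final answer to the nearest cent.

PV of 5-year annuity: 12,700.00 × [1 − (1+0.064)^−5] / 0.064 = 52919.87192
Perpetuity value at year 5: 59,800.00 / 0.064 = 934375.00000
PV of perpetuity: 934375.00000 / (1+0.064)^5 = 685193.24090
Total PV = 52919.87192 + 685193.24090 = 738113.11282

738113.11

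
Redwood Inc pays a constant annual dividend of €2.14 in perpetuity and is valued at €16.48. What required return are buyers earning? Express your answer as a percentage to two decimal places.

P = C/r ⇒ r = C/P = €2.14/€16.48 = 0.129854

12.99%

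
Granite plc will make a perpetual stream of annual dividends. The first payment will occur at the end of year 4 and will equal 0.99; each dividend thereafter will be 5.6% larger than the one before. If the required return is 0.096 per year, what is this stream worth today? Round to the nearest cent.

18.80

Value at end of year 3: C₁ / (r − g) = 0.99 / (0.096 − 0.056) = 24.7500
Discount to today: PV = 24.7500 / (1 + 0.096)^3 = 24.7500 / 1.316533 = 18.80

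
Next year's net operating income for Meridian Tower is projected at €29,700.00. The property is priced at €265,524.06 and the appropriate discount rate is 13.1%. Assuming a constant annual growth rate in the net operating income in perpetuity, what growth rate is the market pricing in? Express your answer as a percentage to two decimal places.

P = D₁/(r−g) ⇒ g = r − D₁/P = 0.131 − €29,700.00/€265,524.06 = 0.019146

1.91%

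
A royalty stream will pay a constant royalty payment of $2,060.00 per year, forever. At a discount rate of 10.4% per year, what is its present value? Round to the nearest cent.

Level perpetuity: PV = C / r = $2,060.00 / 0.104 = $19,807.69

$19807.69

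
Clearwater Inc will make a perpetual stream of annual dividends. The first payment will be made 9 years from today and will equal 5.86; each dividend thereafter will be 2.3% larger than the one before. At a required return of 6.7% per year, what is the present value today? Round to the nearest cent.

79.27

Value at end of year 8: C₁ / (r − g) = 5.86 / (0.067 − 0.023) = 133.1818
Discount to today: PV = 133.1818 / (1 + 0.067)^8 = 133.1818 / 1.680023 = 79.27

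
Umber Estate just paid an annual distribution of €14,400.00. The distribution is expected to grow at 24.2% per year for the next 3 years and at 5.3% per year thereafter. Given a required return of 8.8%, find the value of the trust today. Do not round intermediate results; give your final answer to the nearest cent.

€701091.60

D_1 = 17884.80000
D_2 = 22212.92160
D_3 = 27588.44863
Terminal value at year 3: TV = D_3×(1+g_2)/(r−g_2) = 29050.63640/0.035 = 830018.18298
P_0 = D_1/(1+r)^1 + D_2/(1+r)^2 + D_3/(1+r)^3 + TV/(1+r)^3
    = 16438.23529 + 18764.97080 + 21421.04204 + 644467.35051 = 701091.59865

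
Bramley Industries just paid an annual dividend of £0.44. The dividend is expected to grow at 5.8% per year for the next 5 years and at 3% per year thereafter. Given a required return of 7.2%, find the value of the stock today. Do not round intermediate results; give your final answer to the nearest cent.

D_1 = 0.46552
D_2 = 0.49252
D_3 = 0.52109
D_4 = 0.55131
D_5 = 0.58329
Terminal value at year 5: TV = D_5×(1+g_2)/(r−g_2) = 0.60078/0.042 = 14.30438
P_0 = D_1/(1+r)^1 + D_2/(1+r)^2 + D_3/(1+r)^3 + D_4/(1+r)^4 + D_5/(1+r)^5 + TV/(1+r)^5
    = 0.43425 + 0.42858 + 0.42299 + 0.41746 + 0.41201 + 10.10404 = 12.21933

£12.22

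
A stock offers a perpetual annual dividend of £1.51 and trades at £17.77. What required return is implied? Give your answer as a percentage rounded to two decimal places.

P = C/r ⇒ r = C/P = £1.51/£17.77 = 0.084975

8.50%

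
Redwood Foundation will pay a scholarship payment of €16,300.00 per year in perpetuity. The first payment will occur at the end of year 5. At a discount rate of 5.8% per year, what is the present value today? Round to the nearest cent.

€224293.63

Value at end of year 4: C / r = €16,300.00 / 0.058 = €281,034.4828
Discount to today: PV = €281,034.4828 / (1 + 0.058)^4 = €281,034.4828 / 1.252976 = €224,293.63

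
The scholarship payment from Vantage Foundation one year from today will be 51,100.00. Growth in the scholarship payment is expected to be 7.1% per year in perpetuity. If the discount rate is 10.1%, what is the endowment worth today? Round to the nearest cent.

Growing perpetuity: P = D₁ / (r − g) = 51,100.0000 / (0.101 − 0.071) = 1,703,333.33

1703333.33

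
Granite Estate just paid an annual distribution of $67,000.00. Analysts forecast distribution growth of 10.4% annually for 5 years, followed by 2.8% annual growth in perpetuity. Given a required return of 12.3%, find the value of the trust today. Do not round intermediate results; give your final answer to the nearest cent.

D_1 = 73968.00000
D_2 = 81660.67200
D_3 = 90153.38189
D_4 = 99529.33360
D_5 = 109880.38430
Terminal value at year 5: TV = D_5×(1+g_2)/(r−g_2) = 112957.03506/0.095 = 1189021.42168
P_0 = D_1/(1+r)^1 + D_2/(1+r)^2 + D_3/(1+r)^3 + D_4/(1+r)^4 + D_5/(1+r)^5 + TV/(1+r)^5
    = 65866.42921 + 64752.03726 + 63656.49968 + 62579.49746 + 61520.71700 + 665718.91659 = 984094.09720

$984094.10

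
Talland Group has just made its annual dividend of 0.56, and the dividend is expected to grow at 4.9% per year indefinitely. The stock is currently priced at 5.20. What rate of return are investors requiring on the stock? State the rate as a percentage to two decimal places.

D₁ = 0.56 × 1.049 = 0.5874
P = D₁/(r − g) ⇒ r = D₁/P + g = 0.5874/5.20 + 0.049 = 0.112969 + 0.049 = 0.161969

16.20%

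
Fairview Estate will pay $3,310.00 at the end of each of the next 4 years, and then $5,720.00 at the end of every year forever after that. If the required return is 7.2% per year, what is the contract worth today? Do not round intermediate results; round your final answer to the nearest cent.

PV of 4-year annuity: $3,310.00 × [1 − (1+0.072)^−4] / 0.072 = 11161.23371
Perpetuity value at year 4: $5,720.00 / 0.072 = 79444.44444
PV of perpetuity: 79444.44444 / (1+0.072)^4 = 60156.75356
Total PV = 11161.23371 + 60156.75356 = 71317.98727

$71317.99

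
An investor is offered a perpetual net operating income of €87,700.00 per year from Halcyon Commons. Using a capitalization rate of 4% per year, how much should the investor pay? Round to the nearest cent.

Level perpetuity: PV = C / r = €87,700.00 / 0.04 = €2,192,500.00

€2192500.00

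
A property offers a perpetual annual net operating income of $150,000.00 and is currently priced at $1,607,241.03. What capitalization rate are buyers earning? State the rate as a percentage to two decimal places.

9.33%

P = C/r ⇒ r = C/P = $150,000.00/$1,607,241.03 = 0.093328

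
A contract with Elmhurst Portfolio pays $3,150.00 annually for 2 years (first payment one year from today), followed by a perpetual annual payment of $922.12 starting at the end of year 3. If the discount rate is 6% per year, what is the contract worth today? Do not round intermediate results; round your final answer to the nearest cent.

PV of 2-year annuity: $3,150.00 × [1 − (1+0.06)^−2] / 0.06 = 5775.18690
Perpetuity value at year 2: $922.12 / 0.06 = 15368.66667
PV of perpetuity: 15368.66667 / (1+0.06)^2 = 13678.05862
Total PV = 5775.18690 + 13678.05862 = 19453.24552

$19453.25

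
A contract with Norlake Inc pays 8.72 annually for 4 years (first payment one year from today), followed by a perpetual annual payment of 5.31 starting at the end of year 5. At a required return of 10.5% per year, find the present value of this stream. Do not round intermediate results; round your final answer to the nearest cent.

PV of 4-year annuity: 8.72 × [1 − (1+0.105)^−4] / 0.105 = 27.34468
Perpetuity value at year 4: 5.31 / 0.105 = 50.57143
PV of perpetuity: 50.57143 / (1+0.105)^4 = 33.92002
Total PV = 27.34468 + 33.92002 = 61.26471

61.26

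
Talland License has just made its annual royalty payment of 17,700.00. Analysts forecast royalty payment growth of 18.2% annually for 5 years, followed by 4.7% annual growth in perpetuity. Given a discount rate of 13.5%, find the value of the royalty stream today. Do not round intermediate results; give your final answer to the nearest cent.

358076.30

D_1 = 20921.40000
D_2 = 24729.09480
D_3 = 29229.79005
D_4 = 34549.61184
D_5 = 40837.64120
Terminal value at year 5: TV = D_5×(1+g_2)/(r−g_2) = 42757.01034/0.088 = 485875.11745
P_0 = D_1/(1+r)^1 + D_2/(1+r)^2 + D_3/(1+r)^3 + D_4/(1+r)^4 + D_5/(1+r)^5 + TV/(1+r)^5
    = 18432.95154 + 19196.25438 + 19991.16536 + 20818.99335 + 21681.10144 + 257955.83194 = 358076.29801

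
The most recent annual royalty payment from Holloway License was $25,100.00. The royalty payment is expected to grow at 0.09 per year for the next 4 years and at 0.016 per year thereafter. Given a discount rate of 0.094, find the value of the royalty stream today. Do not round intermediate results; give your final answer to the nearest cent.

$421673.74

D_1 = 27359.00000
D_2 = 29821.31000
D_3 = 32505.22790
D_4 = 35430.69841
Terminal value at year 4: TV = D_4×(1+g_2)/(r−g_2) = 35997.58959/0.078 = 461507.55879
P_0 = D_1/(1+r)^1 + D_2/(1+r)^2 + D_3/(1+r)^3 + D_4/(1+r)^4 + TV/(1+r)^4
    = 25008.22669 + 24916.78893 + 24825.68550 + 24734.91517 + 322188.12580 = 421673.74209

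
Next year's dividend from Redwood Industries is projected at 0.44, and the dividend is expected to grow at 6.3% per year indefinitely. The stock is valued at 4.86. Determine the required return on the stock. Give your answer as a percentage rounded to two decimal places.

P = D₁/(r − g) ⇒ r = D₁/P + g = 0.4400/4.86 + 0.063 = 0.090535 + 0.063 = 0.153535

15.35%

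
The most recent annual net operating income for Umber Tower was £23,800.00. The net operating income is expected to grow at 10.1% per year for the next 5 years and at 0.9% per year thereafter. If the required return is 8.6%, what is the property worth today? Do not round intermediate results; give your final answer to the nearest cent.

£458036.85

D_1 = 26203.80000
D_2 = 28850.38380
D_3 = 31764.27256
D_4 = 34972.46409
D_5 = 38504.68297
Terminal value at year 5: TV = D_5×(1+g_2)/(r−g_2) = 38851.22511/0.077 = 504561.36510
P_0 = D_1/(1+r)^1 + D_2/(1+r)^2 + D_3/(1+r)^3 + D_4/(1+r)^4 + D_5/(1+r)^5 + TV/(1+r)^5
    = 24128.72928 + 24461.99902 + 24799.87194 + 25142.41161 + 25489.68248 + 334014.15099 = 458036.84533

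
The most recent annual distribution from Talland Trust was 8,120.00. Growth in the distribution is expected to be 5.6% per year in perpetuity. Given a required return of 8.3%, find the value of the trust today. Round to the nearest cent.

317582.22

D₁ = D₀ × (1 + g) = 8,120.00 × 1.056 = 8,574.7200
Growing perpetuity: P = D₁ / (r − g) = 8,574.7200 / (0.083 − 0.056) = 317,582.22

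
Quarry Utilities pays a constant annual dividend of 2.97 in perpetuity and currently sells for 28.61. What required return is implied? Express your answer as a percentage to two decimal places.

10.38%

P = C/r ⇒ r = C/P = 2.97/28.61 = 0.103810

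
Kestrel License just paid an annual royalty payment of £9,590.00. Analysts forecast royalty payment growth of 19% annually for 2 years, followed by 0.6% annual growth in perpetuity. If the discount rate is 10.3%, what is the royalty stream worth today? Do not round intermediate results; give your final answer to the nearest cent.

D_1 = 11412.10000
D_2 = 13580.39900
Terminal value at year 2: TV = D_2×(1+g_2)/(r−g_2) = 13661.88139/0.097 = 140844.13808
P_0 = D_1/(1+r)^1 + D_2/(1+r)^2 + TV/(1+r)^2
    = 10346.41886 + 11162.50085 + 115767.79235 = 137276.71206

£137276.71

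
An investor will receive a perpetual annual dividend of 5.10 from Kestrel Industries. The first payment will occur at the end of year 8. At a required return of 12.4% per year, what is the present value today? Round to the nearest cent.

18.15

Value at end of year 7: C / r = 5.10 / 0.124 = 41.1290
Discount to today: PV = 41.1290 / (1 + 0.124)^7 = 41.1290 / 2.266544 = 18.15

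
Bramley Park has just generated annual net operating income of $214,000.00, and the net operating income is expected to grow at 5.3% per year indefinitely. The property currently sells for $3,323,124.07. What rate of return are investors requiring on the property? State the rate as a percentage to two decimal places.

12.08%

D₁ = $214,000.00 × 1.053 = $225,342.0000
P = D₁/(r − g) ⇒ r = D₁/P + g = $225,342.0000/$3,323,124.07 + 0.053 = 0.067810 + 0.053 = 0.120810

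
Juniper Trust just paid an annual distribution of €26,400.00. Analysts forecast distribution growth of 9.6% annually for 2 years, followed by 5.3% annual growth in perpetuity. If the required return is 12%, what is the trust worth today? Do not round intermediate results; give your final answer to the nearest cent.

€448436.93

D_1 = 28934.40000
D_2 = 31712.10240
Terminal value at year 2: TV = D_2×(1+g_2)/(r−g_2) = 33392.84383/0.067 = 498400.65414
P_0 = D_1/(1+r)^1 + D_2/(1+r)^2 + TV/(1+r)^2
    = 25834.28571 + 25280.69388 + 397321.95005 = 448436.92964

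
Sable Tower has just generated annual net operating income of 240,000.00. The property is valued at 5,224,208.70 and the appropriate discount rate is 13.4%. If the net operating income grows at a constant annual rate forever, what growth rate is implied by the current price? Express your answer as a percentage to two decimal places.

8.42%

P = D₀(1+g)/(r−g) ⇒ P(r−g) = D₀(1+g) ⇒ g(P+D₀) = P·r − D₀
g = (P·r − D₀)/(P + D₀) = (5,224,208.70×0.134 − 240,000.00) / (5,224,208.70 + 240,000.00) = 0.084192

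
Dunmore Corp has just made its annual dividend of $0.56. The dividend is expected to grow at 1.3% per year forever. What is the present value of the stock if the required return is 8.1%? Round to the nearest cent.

D₁ = D₀ × (1 + g) = $0.56 × 1.013 = $0.5673
Growing perpetuity: P = D₁ / (r − g) = $0.5673 / (0.081 − 0.013) = $8.34

$8.34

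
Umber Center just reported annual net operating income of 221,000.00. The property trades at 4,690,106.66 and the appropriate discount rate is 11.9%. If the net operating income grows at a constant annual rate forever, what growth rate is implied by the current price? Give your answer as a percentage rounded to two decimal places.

6.86%

P = D₀(1+g)/(r−g) ⇒ P(r−g) = D₀(1+g) ⇒ g(P+D₀) = P·r − D₀
g = (P·r − D₀)/(P + D₀) = (4,690,106.66×0.119 − 221,000.00) / (4,690,106.66 + 221,000.00) = 0.068645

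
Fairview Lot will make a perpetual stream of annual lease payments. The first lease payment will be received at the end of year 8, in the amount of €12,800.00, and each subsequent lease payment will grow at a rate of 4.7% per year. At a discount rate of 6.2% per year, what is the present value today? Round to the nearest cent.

Value at end of year 7: C₁ / (r − g) = €12,800.00 / (0.062 − 0.047) = €853,333.3333
Discount to today: PV = €853,333.3333 / (1 + 0.062)^7 = €853,333.3333 / 1.523602 = €560,076.17

€560076.17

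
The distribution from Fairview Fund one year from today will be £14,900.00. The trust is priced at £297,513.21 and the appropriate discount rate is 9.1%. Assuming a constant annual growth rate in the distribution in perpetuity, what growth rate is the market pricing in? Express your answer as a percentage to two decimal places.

4.09%

P = D₁/(r−g) ⇒ g = r − D₁/P = 0.091 − £14,900.00/£297,513.21 = 0.040918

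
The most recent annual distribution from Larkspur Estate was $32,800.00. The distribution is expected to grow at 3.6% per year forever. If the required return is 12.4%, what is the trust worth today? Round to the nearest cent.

D₁ = D₀ × (1 + g) = $32,800.00 × 1.036 = $33,980.8000
Growing perpetuity: P = D₁ / (r − g) = $33,980.8000 / (0.124 − 0.036) = $386,145.45

$386145.45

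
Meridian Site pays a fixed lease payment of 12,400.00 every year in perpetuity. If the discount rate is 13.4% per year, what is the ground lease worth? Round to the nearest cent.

Level perpetuity: PV = C / r = 12,400.00 / 0.134 = 92,537.31

92537.31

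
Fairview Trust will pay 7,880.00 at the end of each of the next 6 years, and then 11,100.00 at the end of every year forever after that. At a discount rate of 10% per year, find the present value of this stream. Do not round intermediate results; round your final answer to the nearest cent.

96976.06

PV of 6-year annuity: 7,880.00 × [1 − (1+0.1)^−6] / 0.1 = 34319.45431
Perpetuity value at year 6: 11,100.00 / 0.1 = 111000.00000
PV of perpetuity: 111000.00000 / (1+0.1)^6 = 62656.60624
Total PV = 34319.45431 + 62656.60624 = 96976.06055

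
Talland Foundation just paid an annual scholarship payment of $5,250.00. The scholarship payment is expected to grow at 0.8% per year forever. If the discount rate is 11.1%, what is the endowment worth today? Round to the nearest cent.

D₁ = D₀ × (1 + g) = $5,250.00 × 1.008 = $5,292.0000
Growing perpetuity: P = D₁ / (r − g) = $5,292.0000 / (0.111 − 0.008) = $51,378.64

$51378.64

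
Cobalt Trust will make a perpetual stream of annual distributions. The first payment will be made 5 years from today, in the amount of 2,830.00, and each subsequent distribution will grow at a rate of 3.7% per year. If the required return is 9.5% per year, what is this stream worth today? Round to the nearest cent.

33939.23

Value at end of year 4: C₁ / (r − g) = 2,830.00 / (0.095 − 0.037) = 48,793.1034
Discount to today: PV = 48,793.1034 / (1 + 0.095)^4 = 48,793.1034 / 1.437661 = 33,939.23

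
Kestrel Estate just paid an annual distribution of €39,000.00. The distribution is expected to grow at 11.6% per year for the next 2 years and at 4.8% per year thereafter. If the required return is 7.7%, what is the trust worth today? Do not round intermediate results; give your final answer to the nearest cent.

€1595587.36

D_1 = 43524.00000
D_2 = 48572.78400
Terminal value at year 2: TV = D_2×(1+g_2)/(r−g_2) = 50904.27763/0.029 = 1755319.91834
P_0 = D_1/(1+r)^1 + D_2/(1+r)^2 + TV/(1+r)^2
    = 40412.25627 + 41875.65273 + 1513299.45052 = 1595587.35952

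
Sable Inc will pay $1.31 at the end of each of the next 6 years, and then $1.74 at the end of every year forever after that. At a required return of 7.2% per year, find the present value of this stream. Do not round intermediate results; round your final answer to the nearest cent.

$22.13

PV of 6-year annuity: $1.31 × [1 − (1+0.072)^−6] / 0.072 = 6.20580
Perpetuity value at year 6: $1.74 / 0.072 = 24.16667
PV of perpetuity: 24.16667 / (1+0.072)^6 = 15.92385
Total PV = 6.20580 + 15.92385 = 22.12965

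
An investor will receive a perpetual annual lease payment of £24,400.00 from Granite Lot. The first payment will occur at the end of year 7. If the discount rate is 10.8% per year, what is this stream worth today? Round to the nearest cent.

£122103.33

Value at end of year 6: C / r = £24,400.00 / 0.108 = £225,925.9259
Discount to today: PV = £225,925.9259 / (1 + 0.108)^6 = £225,925.9259 / 1.850285 = £122,103.33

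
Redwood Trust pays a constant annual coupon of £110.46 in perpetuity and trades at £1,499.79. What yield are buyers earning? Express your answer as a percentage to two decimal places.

P = C/r ⇒ r = C/P = £110.46/£1,499.79 = 0.073650

7.37%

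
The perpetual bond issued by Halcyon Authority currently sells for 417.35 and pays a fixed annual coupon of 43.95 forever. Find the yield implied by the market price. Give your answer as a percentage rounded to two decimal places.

10.53%

P = C/r ⇒ r = C/P = 43.95/417.35 = 0.105307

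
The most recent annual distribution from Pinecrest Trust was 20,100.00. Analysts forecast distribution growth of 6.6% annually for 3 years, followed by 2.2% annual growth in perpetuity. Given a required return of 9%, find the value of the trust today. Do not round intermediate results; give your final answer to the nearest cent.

340256.02

D_1 = 21426.60000
D_2 = 22840.75560
D_3 = 24348.24547
Terminal value at year 3: TV = D_3×(1+g_2)/(r−g_2) = 24883.90687/0.068 = 365939.80691
P_0 = D_1/(1+r)^1 + D_2/(1+r)^2 + D_3/(1+r)^3 + TV/(1+r)^3
    = 19657.43119 + 19224.60702 + 18801.31292 + 282572.67359 = 340256.02473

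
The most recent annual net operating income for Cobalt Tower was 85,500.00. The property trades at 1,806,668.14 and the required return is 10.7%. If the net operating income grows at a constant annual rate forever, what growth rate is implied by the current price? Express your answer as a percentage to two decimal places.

P = D₀(1+g)/(r−g) ⇒ P(r−g) = D₀(1+g) ⇒ g(P+D₀) = P·r − D₀
g = (P·r − D₀)/(P + D₀) = (1,806,668.14×0.107 − 85,500.00) / (1,806,668.14 + 85,500.00) = 0.056979

5.70%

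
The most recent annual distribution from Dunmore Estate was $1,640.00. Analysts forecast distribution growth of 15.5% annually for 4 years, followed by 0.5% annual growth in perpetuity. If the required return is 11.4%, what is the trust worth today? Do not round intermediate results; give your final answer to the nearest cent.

$24659.34

D_1 = 1894.20000
D_2 = 2187.80100
D_3 = 2526.91016
D_4 = 2918.58123
Terminal value at year 4: TV = D_4×(1+g_2)/(r−g_2) = 2933.17414/0.109 = 26909.85445
P_0 = D_1/(1+r)^1 + D_2/(1+r)^2 + D_3/(1+r)^3 + D_4/(1+r)^4 + TV/(1+r)^4
    = 1700.35907 + 1762.93961 + 1827.82338 + 1895.09516 + 17473.12507 = 24659.34228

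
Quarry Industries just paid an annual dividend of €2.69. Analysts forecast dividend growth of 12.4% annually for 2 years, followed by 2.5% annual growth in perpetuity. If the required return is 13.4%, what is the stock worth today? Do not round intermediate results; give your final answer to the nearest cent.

D_1 = 3.02356
D_2 = 3.39848
Terminal value at year 2: TV = D_2×(1+g_2)/(r−g_2) = 3.48344/0.109 = 31.95820
P_0 = D_1/(1+r)^1 + D_2/(1+r)^2 + TV/(1+r)^2
    = 2.66628 + 2.64277 + 24.85170 = 30.16075

€30.16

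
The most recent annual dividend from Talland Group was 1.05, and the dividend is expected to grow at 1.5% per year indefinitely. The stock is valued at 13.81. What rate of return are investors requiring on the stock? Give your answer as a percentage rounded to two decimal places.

9.22%

D₁ = 1.05 × 1.015 = 1.0658
P = D₁/(r − g) ⇒ r = D₁/P + g = 1.0658/13.81 + 0.015 = 0.077172 + 0.015 = 0.092172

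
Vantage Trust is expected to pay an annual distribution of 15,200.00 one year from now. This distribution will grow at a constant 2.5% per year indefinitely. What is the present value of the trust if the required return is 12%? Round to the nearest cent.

160000.00

Growing perpetuity: P = D₁ / (r − g) = 15,200.0000 / (0.12 − 0.025) = 160,000.00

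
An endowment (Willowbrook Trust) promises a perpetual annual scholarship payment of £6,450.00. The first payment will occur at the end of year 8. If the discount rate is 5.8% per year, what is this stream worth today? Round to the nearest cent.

Value at end of year 7: C / r = £6,450.00 / 0.058 = £111,206.8966
Discount to today: PV = £111,206.8966 / (1 + 0.058)^7 = £111,206.8966 / 1.483883 = £74,943.17

£74943.17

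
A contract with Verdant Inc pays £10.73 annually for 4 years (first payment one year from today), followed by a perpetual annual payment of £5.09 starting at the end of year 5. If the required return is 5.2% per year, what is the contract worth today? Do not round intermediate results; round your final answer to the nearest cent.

PV of 4-year annuity: £10.73 × [1 − (1+0.052)^−4] / 0.052 = 37.87195
Perpetuity value at year 4: £5.09 / 0.052 = 97.88462
PV of perpetuity: 97.88462 / (1+0.052)^4 = 79.91926
Total PV = 37.87195 + 79.91926 = 117.79121

£117.79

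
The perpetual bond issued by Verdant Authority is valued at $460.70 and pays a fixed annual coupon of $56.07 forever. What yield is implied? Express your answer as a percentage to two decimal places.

12.17%

P = C/r ⇒ r = C/P = $56.07/$460.70 = 0.121706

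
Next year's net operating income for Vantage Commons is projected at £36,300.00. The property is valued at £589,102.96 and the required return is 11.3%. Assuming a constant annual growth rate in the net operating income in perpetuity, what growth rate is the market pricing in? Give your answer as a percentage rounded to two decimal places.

P = D₁/(r−g) ⇒ g = r − D₁/P = 0.113 − £36,300.00/£589,102.96 = 0.051381

5.14%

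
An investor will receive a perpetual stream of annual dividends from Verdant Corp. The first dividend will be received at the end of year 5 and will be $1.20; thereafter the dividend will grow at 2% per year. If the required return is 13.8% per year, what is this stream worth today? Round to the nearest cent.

Value at end of year 4: C₁ / (r − g) = $1.20 / (0.138 − 0.02) = $10.1695
Discount to today: PV = $10.1695 / (1 + 0.138)^4 = $10.1695 / 1.677139 = $6.06

$6.06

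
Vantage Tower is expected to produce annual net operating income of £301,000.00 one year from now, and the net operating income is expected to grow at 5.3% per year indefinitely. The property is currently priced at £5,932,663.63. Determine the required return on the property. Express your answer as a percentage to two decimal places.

10.37%

P = D₁/(r − g) ⇒ r = D₁/P + g = £301,000.0000/£5,932,663.63 + 0.053 = 0.050736 + 0.053 = 0.103736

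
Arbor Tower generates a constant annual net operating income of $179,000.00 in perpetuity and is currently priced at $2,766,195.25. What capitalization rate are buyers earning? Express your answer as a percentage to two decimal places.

6.47%

P = C/r ⇒ r = C/P = $179,000.00/$2,766,195.25 = 0.064710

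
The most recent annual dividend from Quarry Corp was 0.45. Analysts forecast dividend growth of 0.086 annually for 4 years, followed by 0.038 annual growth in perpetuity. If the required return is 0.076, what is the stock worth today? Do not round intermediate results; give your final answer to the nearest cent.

14.60

D_1 = 0.48870
D_2 = 0.53073
D_3 = 0.57637
D_4 = 0.62594
Terminal value at year 4: TV = D_4×(1+g_2)/(r−g_2) = 0.64972/0.038 = 17.09801
P_0 = D_1/(1+r)^1 + D_2/(1+r)^2 + D_3/(1+r)^3 + D_4/(1+r)^4 + TV/(1+r)^4
    = 0.45418 + 0.45840 + 0.46266 + 0.46696 + 12.75547 = 14.59768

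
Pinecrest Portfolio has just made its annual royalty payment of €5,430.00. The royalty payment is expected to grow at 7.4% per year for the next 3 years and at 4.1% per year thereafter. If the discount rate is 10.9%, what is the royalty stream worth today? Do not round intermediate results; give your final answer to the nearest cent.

€90785.48

D_1 = 5831.82000
D_2 = 6263.37468
D_3 = 6726.86441
Terminal value at year 3: TV = D_3×(1+g_2)/(r−g_2) = 7002.66585/0.068 = 102980.38010
P_0 = D_1/(1+r)^1 + D_2/(1+r)^2 + D_3/(1+r)^3 + TV/(1+r)^3
    = 5258.62940 + 5092.66724 + 4931.94285 + 75502.24271 = 90785.48219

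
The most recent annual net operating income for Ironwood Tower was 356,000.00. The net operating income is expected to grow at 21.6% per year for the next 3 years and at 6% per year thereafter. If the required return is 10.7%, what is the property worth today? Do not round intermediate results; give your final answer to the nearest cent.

11934284.62

D_1 = 432896.00000
D_2 = 526401.53600
D_3 = 640104.26778
Terminal value at year 3: TV = D_3×(1+g_2)/(r−g_2) = 678510.52384/0.047 = 14436394.12431
P_0 = D_1/(1+r)^1 + D_2/(1+r)^2 + D_3/(1+r)^3 + TV/(1+r)^3
    = 391053.29720 + 429558.09340 + 471854.23810 + 10641818.98691 = 11934284.61561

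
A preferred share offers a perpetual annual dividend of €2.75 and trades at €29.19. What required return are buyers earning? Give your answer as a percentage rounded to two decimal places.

P = C/r ⇒ r = C/P = €2.75/€29.19 = 0.094210

9.42%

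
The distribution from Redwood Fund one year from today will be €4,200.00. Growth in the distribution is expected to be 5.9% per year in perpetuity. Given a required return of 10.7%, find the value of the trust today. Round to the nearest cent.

€87500.00

Growing perpetuity: P = D₁ / (r − g) = €4,200.0000 / (0.107 − 0.059) = €87,500.00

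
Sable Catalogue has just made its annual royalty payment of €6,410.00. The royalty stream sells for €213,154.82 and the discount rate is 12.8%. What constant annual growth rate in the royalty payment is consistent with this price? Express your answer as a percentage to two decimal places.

P = D₀(1+g)/(r−g) ⇒ P(r−g) = D₀(1+g) ⇒ g(P+D₀) = P·r − D₀
g = (P·r − D₀)/(P + D₀) = (€213,154.82×0.128 − €6,410.00) / (€213,154.82 + €6,410.00) = 0.095069

9.51%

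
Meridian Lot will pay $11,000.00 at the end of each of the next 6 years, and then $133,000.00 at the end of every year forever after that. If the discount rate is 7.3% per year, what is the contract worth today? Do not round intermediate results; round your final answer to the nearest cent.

PV of 6-year annuity: $11,000.00 × [1 − (1+0.073)^−6] / 0.073 = 51949.84904
Perpetuity value at year 6: $133,000.00 / 0.073 = 1821917.80822
PV of perpetuity: 1821917.80822 / (1+0.073)^6 = 1193796.90619
Total PV = 51949.84904 + 1193796.90619 = 1245746.75523

$1245746.76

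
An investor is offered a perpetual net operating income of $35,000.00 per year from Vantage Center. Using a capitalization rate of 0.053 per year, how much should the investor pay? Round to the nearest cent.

$660377.36

Level perpetuity: PV = C / r = $35,000.00 / 0.053 = $660,377.36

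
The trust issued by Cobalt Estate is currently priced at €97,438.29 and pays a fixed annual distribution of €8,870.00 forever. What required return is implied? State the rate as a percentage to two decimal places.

P = C/r ⇒ r = C/P = €8,870.00/€97,438.29 = 0.091032

9.10%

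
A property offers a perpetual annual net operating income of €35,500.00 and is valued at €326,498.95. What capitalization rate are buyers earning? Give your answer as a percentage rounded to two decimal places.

10.87%

P = C/r ⇒ r = C/P = €35,500.00/€326,498.95 = 0.108729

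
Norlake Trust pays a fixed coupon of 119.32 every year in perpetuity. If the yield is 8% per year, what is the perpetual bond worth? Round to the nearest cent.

1491.50

Level perpetuity: PV = C / r = 119.32 / 0.08 = 1,491.50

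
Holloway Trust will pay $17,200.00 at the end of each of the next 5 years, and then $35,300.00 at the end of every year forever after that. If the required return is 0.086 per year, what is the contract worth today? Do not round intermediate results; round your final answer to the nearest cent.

PV of 5-year annuity: $17,200.00 × [1 − (1+0.086)^−5] / 0.086 = 67602.16929
Perpetuity value at year 5: $35,300.00 / 0.086 = 410465.11628
PV of perpetuity: 410465.11628 / (1+0.086)^5 = 271723.45488
Total PV = 67602.16929 + 271723.45488 = 339325.62418

$339325.62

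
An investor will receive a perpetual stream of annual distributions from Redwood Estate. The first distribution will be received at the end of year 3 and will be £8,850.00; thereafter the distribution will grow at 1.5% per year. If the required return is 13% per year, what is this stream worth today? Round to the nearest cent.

£60268.24

Value at end of year 2: C₁ / (r − g) = £8,850.00 / (0.13 − 0.015) = £76,956.5217
Discount to today: PV = £76,956.5217 / (1 + 0.13)^2 = £76,956.5217 / 1.276900 = £60,268.24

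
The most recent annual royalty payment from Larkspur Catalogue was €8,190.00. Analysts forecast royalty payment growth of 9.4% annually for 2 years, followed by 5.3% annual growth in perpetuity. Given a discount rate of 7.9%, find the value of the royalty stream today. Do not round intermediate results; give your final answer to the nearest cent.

D_1 = 8959.86000
D_2 = 9802.08684
Terminal value at year 2: TV = D_2×(1+g_2)/(r−g_2) = 10321.59744/0.026 = 396984.51702
P_0 = D_1/(1+r)^1 + D_2/(1+r)^2 + TV/(1+r)^2
    = 8303.85542 + 8419.29363 + 340981.39219 = 357704.54124

€357704.54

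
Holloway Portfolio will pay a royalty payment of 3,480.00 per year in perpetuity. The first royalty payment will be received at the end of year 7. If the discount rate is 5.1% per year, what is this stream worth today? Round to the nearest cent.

Value at end of year 6: C / r = 3,480.00 / 0.051 = 68,235.2941
Discount to today: PV = 68,235.2941 / (1 + 0.051)^6 = 68,235.2941 / 1.347772 = 50,628.23

50628.23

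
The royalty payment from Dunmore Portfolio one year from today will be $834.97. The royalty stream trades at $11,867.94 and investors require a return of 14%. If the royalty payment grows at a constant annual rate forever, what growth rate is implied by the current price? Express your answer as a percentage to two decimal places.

P = D₁/(r−g) ⇒ g = r − D₁/P = 0.14 − $834.97/$11,867.94 = 0.069645

6.96%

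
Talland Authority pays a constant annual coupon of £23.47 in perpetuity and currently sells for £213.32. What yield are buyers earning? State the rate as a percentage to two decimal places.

P = C/r ⇒ r = C/P = £23.47/£213.32 = 0.110023

11.00%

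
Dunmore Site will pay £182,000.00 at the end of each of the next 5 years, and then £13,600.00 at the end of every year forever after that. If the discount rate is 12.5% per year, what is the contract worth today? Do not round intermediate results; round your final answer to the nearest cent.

£708399.71

PV of 5-year annuity: £182,000.00 × [1 − (1+0.125)^−5] / 0.125 = 648023.43816
Perpetuity value at year 5: £13,600.00 / 0.125 = 108800.00000
PV of perpetuity: 108800.00000 / (1+0.125)^5 = 60376.27055
Total PV = 648023.43816 + 60376.27055 = 708399.70872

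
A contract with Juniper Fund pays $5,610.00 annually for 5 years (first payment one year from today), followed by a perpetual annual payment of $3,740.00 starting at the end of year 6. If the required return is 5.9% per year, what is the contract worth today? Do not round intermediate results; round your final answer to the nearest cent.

$71288.43

PV of 5-year annuity: $5,610.00 × [1 − (1+0.059)^−5] / 0.059 = 23695.78676
Perpetuity value at year 5: $3,740.00 / 0.059 = 63389.83051
PV of perpetuity: 63389.83051 / (1+0.059)^5 = 47592.63933
Total PV = 23695.78676 + 47592.63933 = 71288.42610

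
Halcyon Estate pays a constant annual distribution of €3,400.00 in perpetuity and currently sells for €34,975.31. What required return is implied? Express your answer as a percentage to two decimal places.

9.72%

P = C/r ⇒ r = C/P = €3,400.00/€34,975.31 = 0.097211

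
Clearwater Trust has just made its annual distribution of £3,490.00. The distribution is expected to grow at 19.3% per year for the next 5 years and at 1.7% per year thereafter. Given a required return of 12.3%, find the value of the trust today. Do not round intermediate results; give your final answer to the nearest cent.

D_1 = 4163.57000
D_2 = 4967.13901
D_3 = 5925.79684
D_4 = 7069.47563
D_5 = 8433.88443
Terminal value at year 5: TV = D_5×(1+g_2)/(r−g_2) = 8577.26046/0.106 = 80917.55151
P_0 = D_1/(1+r)^1 + D_2/(1+r)^2 + D_3/(1+r)^3 + D_4/(1+r)^4 + D_5/(1+r)^5 + TV/(1+r)^5
    = 3707.54230 + 3938.64467 + 4184.15235 + 4444.96327 + 4722.03133 + 45304.77226 = 66302.10617

£66302.11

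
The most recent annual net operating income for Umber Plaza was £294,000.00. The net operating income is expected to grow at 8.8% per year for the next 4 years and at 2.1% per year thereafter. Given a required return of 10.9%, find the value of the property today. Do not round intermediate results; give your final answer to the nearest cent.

D_1 = 319872.00000
D_2 = 348020.73600
D_3 = 378646.56077
D_4 = 411967.45812
Terminal value at year 4: TV = D_4×(1+g_2)/(r−g_2) = 420618.77474/0.088 = 4779758.80382
P_0 = D_1/(1+r)^1 + D_2/(1+r)^2 + D_3/(1+r)^3 + D_4/(1+r)^4 + TV/(1+r)^4
    = 288432.82236 + 282971.06468 + 277612.73072 + 272355.86206 + 3159946.99052 = 4281319.47034

£4281319.47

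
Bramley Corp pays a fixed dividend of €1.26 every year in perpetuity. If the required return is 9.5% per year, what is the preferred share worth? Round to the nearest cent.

€13.26

Level perpetuity: PV = C / r = €1.26 / 0.095 = €13.26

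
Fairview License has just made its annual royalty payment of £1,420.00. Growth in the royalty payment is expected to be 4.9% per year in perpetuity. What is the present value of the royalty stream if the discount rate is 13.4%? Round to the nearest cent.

D₁ = D₀ × (1 + g) = £1,420.00 × 1.049 = £1,489.5800
Growing perpetuity: P = D₁ / (r − g) = £1,489.5800 / (0.134 − 0.049) = £17,524.47

£17524.47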